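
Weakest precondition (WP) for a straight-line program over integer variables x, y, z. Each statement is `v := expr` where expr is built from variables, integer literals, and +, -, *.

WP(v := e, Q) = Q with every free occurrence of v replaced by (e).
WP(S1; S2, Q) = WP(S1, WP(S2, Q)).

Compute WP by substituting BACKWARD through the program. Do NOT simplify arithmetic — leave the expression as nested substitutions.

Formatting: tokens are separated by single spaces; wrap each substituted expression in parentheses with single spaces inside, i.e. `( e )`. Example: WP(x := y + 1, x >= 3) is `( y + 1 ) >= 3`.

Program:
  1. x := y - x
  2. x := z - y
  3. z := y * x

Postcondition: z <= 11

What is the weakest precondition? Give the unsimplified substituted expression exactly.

Answer: ( y * ( z - y ) ) <= 11

Derivation:
post: z <= 11
stmt 3: z := y * x  -- replace 1 occurrence(s) of z with (y * x)
  => ( y * x ) <= 11
stmt 2: x := z - y  -- replace 1 occurrence(s) of x with (z - y)
  => ( y * ( z - y ) ) <= 11
stmt 1: x := y - x  -- replace 0 occurrence(s) of x with (y - x)
  => ( y * ( z - y ) ) <= 11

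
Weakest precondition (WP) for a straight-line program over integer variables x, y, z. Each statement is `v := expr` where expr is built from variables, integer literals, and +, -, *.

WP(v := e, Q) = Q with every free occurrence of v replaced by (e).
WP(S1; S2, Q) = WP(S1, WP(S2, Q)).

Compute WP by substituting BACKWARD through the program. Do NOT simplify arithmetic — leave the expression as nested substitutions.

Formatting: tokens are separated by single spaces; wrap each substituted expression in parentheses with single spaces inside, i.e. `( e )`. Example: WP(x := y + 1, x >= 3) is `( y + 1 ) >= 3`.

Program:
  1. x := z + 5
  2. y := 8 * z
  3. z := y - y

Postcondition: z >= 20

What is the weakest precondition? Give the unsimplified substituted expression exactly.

Answer: ( ( 8 * z ) - ( 8 * z ) ) >= 20

Derivation:
post: z >= 20
stmt 3: z := y - y  -- replace 1 occurrence(s) of z with (y - y)
  => ( y - y ) >= 20
stmt 2: y := 8 * z  -- replace 2 occurrence(s) of y with (8 * z)
  => ( ( 8 * z ) - ( 8 * z ) ) >= 20
stmt 1: x := z + 5  -- replace 0 occurrence(s) of x with (z + 5)
  => ( ( 8 * z ) - ( 8 * z ) ) >= 20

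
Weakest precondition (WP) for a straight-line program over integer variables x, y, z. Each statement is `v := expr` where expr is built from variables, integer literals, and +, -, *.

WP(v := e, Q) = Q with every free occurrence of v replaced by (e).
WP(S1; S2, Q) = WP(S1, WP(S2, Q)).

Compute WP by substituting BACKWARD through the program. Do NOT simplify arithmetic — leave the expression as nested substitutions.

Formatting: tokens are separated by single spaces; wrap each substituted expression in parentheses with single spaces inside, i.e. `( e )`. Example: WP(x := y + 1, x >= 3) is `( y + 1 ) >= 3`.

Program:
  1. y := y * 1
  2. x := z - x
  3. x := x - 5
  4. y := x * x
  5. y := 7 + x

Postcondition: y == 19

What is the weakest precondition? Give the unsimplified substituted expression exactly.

post: y == 19
stmt 5: y := 7 + x  -- replace 1 occurrence(s) of y with (7 + x)
  => ( 7 + x ) == 19
stmt 4: y := x * x  -- replace 0 occurrence(s) of y with (x * x)
  => ( 7 + x ) == 19
stmt 3: x := x - 5  -- replace 1 occurrence(s) of x with (x - 5)
  => ( 7 + ( x - 5 ) ) == 19
stmt 2: x := z - x  -- replace 1 occurrence(s) of x with (z - x)
  => ( 7 + ( ( z - x ) - 5 ) ) == 19
stmt 1: y := y * 1  -- replace 0 occurrence(s) of y with (y * 1)
  => ( 7 + ( ( z - x ) - 5 ) ) == 19

Answer: ( 7 + ( ( z - x ) - 5 ) ) == 19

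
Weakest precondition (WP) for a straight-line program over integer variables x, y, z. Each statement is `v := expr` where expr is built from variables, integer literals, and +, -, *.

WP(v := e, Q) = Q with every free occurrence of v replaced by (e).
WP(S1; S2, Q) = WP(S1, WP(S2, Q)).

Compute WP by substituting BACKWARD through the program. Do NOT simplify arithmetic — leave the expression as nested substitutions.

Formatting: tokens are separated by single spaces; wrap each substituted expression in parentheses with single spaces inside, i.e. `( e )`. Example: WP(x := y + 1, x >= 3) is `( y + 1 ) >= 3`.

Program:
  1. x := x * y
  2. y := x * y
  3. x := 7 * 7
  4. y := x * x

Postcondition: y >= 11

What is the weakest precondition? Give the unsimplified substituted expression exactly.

post: y >= 11
stmt 4: y := x * x  -- replace 1 occurrence(s) of y with (x * x)
  => ( x * x ) >= 11
stmt 3: x := 7 * 7  -- replace 2 occurrence(s) of x with (7 * 7)
  => ( ( 7 * 7 ) * ( 7 * 7 ) ) >= 11
stmt 2: y := x * y  -- replace 0 occurrence(s) of y with (x * y)
  => ( ( 7 * 7 ) * ( 7 * 7 ) ) >= 11
stmt 1: x := x * y  -- replace 0 occurrence(s) of x with (x * y)
  => ( ( 7 * 7 ) * ( 7 * 7 ) ) >= 11

Answer: ( ( 7 * 7 ) * ( 7 * 7 ) ) >= 11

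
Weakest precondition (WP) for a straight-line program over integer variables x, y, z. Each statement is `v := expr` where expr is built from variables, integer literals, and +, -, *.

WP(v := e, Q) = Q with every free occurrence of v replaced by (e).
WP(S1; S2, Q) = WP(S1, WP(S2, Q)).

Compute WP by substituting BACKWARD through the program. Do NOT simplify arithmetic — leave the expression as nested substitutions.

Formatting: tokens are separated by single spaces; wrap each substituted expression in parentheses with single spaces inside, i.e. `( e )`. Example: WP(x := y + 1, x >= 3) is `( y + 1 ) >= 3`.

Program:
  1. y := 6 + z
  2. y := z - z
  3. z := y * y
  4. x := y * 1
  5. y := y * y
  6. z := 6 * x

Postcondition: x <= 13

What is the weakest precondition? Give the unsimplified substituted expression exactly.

post: x <= 13
stmt 6: z := 6 * x  -- replace 0 occurrence(s) of z with (6 * x)
  => x <= 13
stmt 5: y := y * y  -- replace 0 occurrence(s) of y with (y * y)
  => x <= 13
stmt 4: x := y * 1  -- replace 1 occurrence(s) of x with (y * 1)
  => ( y * 1 ) <= 13
stmt 3: z := y * y  -- replace 0 occurrence(s) of z with (y * y)
  => ( y * 1 ) <= 13
stmt 2: y := z - z  -- replace 1 occurrence(s) of y with (z - z)
  => ( ( z - z ) * 1 ) <= 13
stmt 1: y := 6 + z  -- replace 0 occurrence(s) of y with (6 + z)
  => ( ( z - z ) * 1 ) <= 13

Answer: ( ( z - z ) * 1 ) <= 13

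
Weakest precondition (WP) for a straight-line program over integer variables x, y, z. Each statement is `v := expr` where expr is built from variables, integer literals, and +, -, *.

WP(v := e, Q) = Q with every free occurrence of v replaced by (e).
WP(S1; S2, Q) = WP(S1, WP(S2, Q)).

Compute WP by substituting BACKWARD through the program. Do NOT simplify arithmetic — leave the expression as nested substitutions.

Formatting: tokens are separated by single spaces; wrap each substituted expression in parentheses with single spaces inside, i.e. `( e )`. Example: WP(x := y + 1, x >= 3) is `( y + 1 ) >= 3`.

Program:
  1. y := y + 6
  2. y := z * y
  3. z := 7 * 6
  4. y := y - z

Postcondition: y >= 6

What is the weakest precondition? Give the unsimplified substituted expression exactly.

post: y >= 6
stmt 4: y := y - z  -- replace 1 occurrence(s) of y with (y - z)
  => ( y - z ) >= 6
stmt 3: z := 7 * 6  -- replace 1 occurrence(s) of z with (7 * 6)
  => ( y - ( 7 * 6 ) ) >= 6
stmt 2: y := z * y  -- replace 1 occurrence(s) of y with (z * y)
  => ( ( z * y ) - ( 7 * 6 ) ) >= 6
stmt 1: y := y + 6  -- replace 1 occurrence(s) of y with (y + 6)
  => ( ( z * ( y + 6 ) ) - ( 7 * 6 ) ) >= 6

Answer: ( ( z * ( y + 6 ) ) - ( 7 * 6 ) ) >= 6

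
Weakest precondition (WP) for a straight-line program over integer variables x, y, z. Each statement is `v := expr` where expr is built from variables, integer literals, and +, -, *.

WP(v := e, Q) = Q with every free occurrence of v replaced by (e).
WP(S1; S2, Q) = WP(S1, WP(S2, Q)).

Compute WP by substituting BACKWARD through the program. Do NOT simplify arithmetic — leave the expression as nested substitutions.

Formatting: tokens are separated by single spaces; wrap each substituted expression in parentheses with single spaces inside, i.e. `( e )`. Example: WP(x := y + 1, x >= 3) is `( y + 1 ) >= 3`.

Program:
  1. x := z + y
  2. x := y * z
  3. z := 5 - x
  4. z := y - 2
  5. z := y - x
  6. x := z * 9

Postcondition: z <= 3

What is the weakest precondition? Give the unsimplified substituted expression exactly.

post: z <= 3
stmt 6: x := z * 9  -- replace 0 occurrence(s) of x with (z * 9)
  => z <= 3
stmt 5: z := y - x  -- replace 1 occurrence(s) of z with (y - x)
  => ( y - x ) <= 3
stmt 4: z := y - 2  -- replace 0 occurrence(s) of z with (y - 2)
  => ( y - x ) <= 3
stmt 3: z := 5 - x  -- replace 0 occurrence(s) of z with (5 - x)
  => ( y - x ) <= 3
stmt 2: x := y * z  -- replace 1 occurrence(s) of x with (y * z)
  => ( y - ( y * z ) ) <= 3
stmt 1: x := z + y  -- replace 0 occurrence(s) of x with (z + y)
  => ( y - ( y * z ) ) <= 3

Answer: ( y - ( y * z ) ) <= 3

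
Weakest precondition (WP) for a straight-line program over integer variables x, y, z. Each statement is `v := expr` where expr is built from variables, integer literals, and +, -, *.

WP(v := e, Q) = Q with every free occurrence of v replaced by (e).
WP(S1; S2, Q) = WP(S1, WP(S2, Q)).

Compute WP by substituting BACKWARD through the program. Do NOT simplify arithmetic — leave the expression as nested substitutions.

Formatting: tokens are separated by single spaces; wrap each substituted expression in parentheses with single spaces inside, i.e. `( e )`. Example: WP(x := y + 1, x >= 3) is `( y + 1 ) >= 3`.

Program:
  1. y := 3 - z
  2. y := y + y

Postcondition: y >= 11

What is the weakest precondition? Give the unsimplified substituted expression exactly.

post: y >= 11
stmt 2: y := y + y  -- replace 1 occurrence(s) of y with (y + y)
  => ( y + y ) >= 11
stmt 1: y := 3 - z  -- replace 2 occurrence(s) of y with (3 - z)
  => ( ( 3 - z ) + ( 3 - z ) ) >= 11

Answer: ( ( 3 - z ) + ( 3 - z ) ) >= 11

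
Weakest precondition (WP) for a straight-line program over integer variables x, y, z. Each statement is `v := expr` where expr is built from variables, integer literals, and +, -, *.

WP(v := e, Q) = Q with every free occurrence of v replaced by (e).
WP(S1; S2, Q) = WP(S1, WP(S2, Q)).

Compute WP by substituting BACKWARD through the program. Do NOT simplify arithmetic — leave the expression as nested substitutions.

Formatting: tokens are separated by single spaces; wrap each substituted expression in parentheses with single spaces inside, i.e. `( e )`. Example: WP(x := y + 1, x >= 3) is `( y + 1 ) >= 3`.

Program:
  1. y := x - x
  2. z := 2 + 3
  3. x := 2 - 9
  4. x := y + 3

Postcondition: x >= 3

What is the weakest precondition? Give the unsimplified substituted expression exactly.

post: x >= 3
stmt 4: x := y + 3  -- replace 1 occurrence(s) of x with (y + 3)
  => ( y + 3 ) >= 3
stmt 3: x := 2 - 9  -- replace 0 occurrence(s) of x with (2 - 9)
  => ( y + 3 ) >= 3
stmt 2: z := 2 + 3  -- replace 0 occurrence(s) of z with (2 + 3)
  => ( y + 3 ) >= 3
stmt 1: y := x - x  -- replace 1 occurrence(s) of y with (x - x)
  => ( ( x - x ) + 3 ) >= 3

Answer: ( ( x - x ) + 3 ) >= 3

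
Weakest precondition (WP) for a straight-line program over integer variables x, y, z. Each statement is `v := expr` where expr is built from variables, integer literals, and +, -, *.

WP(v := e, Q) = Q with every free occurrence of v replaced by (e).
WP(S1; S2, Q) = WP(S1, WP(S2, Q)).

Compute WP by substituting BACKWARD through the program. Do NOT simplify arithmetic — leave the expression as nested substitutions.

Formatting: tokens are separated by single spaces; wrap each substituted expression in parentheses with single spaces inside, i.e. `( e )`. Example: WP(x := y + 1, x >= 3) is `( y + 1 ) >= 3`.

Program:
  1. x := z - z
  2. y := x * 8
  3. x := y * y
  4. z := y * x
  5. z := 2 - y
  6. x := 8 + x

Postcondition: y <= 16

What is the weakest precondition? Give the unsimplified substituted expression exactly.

post: y <= 16
stmt 6: x := 8 + x  -- replace 0 occurrence(s) of x with (8 + x)
  => y <= 16
stmt 5: z := 2 - y  -- replace 0 occurrence(s) of z with (2 - y)
  => y <= 16
stmt 4: z := y * x  -- replace 0 occurrence(s) of z with (y * x)
  => y <= 16
stmt 3: x := y * y  -- replace 0 occurrence(s) of x with (y * y)
  => y <= 16
stmt 2: y := x * 8  -- replace 1 occurrence(s) of y with (x * 8)
  => ( x * 8 ) <= 16
stmt 1: x := z - z  -- replace 1 occurrence(s) of x with (z - z)
  => ( ( z - z ) * 8 ) <= 16

Answer: ( ( z - z ) * 8 ) <= 16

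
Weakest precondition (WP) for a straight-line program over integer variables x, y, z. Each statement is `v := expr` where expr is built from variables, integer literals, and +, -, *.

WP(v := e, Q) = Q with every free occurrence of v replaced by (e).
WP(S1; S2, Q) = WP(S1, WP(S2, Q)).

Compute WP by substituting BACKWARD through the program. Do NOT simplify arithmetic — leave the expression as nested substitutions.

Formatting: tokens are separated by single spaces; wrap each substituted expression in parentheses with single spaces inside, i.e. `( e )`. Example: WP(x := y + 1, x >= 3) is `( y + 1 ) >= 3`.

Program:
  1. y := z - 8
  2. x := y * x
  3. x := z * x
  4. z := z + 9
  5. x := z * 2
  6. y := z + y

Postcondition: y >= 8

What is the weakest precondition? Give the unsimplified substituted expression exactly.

Answer: ( ( z + 9 ) + ( z - 8 ) ) >= 8

Derivation:
post: y >= 8
stmt 6: y := z + y  -- replace 1 occurrence(s) of y with (z + y)
  => ( z + y ) >= 8
stmt 5: x := z * 2  -- replace 0 occurrence(s) of x with (z * 2)
  => ( z + y ) >= 8
stmt 4: z := z + 9  -- replace 1 occurrence(s) of z with (z + 9)
  => ( ( z + 9 ) + y ) >= 8
stmt 3: x := z * x  -- replace 0 occurrence(s) of x with (z * x)
  => ( ( z + 9 ) + y ) >= 8
stmt 2: x := y * x  -- replace 0 occurrence(s) of x with (y * x)
  => ( ( z + 9 ) + y ) >= 8
stmt 1: y := z - 8  -- replace 1 occurrence(s) of y with (z - 8)
  => ( ( z + 9 ) + ( z - 8 ) ) >= 8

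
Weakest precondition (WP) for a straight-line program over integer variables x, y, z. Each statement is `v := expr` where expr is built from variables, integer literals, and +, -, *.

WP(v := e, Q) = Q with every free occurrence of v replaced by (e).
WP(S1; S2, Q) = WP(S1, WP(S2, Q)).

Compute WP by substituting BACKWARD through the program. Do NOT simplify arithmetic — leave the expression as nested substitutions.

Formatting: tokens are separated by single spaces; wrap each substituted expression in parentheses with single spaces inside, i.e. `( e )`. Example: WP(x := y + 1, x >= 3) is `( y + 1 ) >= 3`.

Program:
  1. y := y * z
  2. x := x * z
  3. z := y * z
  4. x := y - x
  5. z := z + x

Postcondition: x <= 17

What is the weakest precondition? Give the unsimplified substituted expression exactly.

Answer: ( ( y * z ) - ( x * z ) ) <= 17

Derivation:
post: x <= 17
stmt 5: z := z + x  -- replace 0 occurrence(s) of z with (z + x)
  => x <= 17
stmt 4: x := y - x  -- replace 1 occurrence(s) of x with (y - x)
  => ( y - x ) <= 17
stmt 3: z := y * z  -- replace 0 occurrence(s) of z with (y * z)
  => ( y - x ) <= 17
stmt 2: x := x * z  -- replace 1 occurrence(s) of x with (x * z)
  => ( y - ( x * z ) ) <= 17
stmt 1: y := y * z  -- replace 1 occurrence(s) of y with (y * z)
  => ( ( y * z ) - ( x * z ) ) <= 17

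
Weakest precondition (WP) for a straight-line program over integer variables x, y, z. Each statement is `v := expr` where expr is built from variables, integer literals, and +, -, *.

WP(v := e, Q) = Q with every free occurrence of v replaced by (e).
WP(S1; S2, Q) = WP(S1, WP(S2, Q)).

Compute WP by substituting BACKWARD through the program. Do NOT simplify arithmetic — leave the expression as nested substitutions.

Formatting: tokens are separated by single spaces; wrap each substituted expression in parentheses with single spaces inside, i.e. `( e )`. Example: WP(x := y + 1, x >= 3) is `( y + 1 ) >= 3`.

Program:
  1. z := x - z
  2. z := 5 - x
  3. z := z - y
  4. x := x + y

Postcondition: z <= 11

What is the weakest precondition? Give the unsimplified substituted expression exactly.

post: z <= 11
stmt 4: x := x + y  -- replace 0 occurrence(s) of x with (x + y)
  => z <= 11
stmt 3: z := z - y  -- replace 1 occurrence(s) of z with (z - y)
  => ( z - y ) <= 11
stmt 2: z := 5 - x  -- replace 1 occurrence(s) of z with (5 - x)
  => ( ( 5 - x ) - y ) <= 11
stmt 1: z := x - z  -- replace 0 occurrence(s) of z with (x - z)
  => ( ( 5 - x ) - y ) <= 11

Answer: ( ( 5 - x ) - y ) <= 11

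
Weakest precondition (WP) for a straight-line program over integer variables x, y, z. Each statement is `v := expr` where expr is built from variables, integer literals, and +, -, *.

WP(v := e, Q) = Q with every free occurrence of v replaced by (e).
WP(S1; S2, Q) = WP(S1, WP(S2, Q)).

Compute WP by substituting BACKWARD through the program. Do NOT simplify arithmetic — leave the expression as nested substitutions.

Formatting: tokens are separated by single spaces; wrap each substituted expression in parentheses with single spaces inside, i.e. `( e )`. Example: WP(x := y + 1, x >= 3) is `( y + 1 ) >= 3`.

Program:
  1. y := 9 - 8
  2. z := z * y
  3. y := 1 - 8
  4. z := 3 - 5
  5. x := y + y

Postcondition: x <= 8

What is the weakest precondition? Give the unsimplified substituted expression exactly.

Answer: ( ( 1 - 8 ) + ( 1 - 8 ) ) <= 8

Derivation:
post: x <= 8
stmt 5: x := y + y  -- replace 1 occurrence(s) of x with (y + y)
  => ( y + y ) <= 8
stmt 4: z := 3 - 5  -- replace 0 occurrence(s) of z with (3 - 5)
  => ( y + y ) <= 8
stmt 3: y := 1 - 8  -- replace 2 occurrence(s) of y with (1 - 8)
  => ( ( 1 - 8 ) + ( 1 - 8 ) ) <= 8
stmt 2: z := z * y  -- replace 0 occurrence(s) of z with (z * y)
  => ( ( 1 - 8 ) + ( 1 - 8 ) ) <= 8
stmt 1: y := 9 - 8  -- replace 0 occurrence(s) of y with (9 - 8)
  => ( ( 1 - 8 ) + ( 1 - 8 ) ) <= 8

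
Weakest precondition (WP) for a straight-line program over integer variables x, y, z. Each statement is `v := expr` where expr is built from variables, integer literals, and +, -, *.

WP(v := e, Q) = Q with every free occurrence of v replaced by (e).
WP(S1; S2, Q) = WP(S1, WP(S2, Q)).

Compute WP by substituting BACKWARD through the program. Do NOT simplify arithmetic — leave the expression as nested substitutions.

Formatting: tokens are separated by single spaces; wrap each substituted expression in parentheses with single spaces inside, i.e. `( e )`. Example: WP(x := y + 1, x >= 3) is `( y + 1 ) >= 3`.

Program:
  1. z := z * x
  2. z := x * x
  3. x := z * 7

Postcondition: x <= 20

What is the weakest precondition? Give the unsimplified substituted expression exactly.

post: x <= 20
stmt 3: x := z * 7  -- replace 1 occurrence(s) of x with (z * 7)
  => ( z * 7 ) <= 20
stmt 2: z := x * x  -- replace 1 occurrence(s) of z with (x * x)
  => ( ( x * x ) * 7 ) <= 20
stmt 1: z := z * x  -- replace 0 occurrence(s) of z with (z * x)
  => ( ( x * x ) * 7 ) <= 20

Answer: ( ( x * x ) * 7 ) <= 20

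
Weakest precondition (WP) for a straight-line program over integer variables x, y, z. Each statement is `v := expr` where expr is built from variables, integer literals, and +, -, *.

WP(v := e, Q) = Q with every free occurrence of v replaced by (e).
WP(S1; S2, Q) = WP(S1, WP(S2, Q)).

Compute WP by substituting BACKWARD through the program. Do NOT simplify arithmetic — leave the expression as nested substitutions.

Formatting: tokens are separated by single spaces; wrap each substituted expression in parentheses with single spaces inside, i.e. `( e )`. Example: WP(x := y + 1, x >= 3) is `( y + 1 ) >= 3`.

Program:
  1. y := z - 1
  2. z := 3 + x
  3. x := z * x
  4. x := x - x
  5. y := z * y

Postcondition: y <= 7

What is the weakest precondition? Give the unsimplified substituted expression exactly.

Answer: ( ( 3 + x ) * ( z - 1 ) ) <= 7

Derivation:
post: y <= 7
stmt 5: y := z * y  -- replace 1 occurrence(s) of y with (z * y)
  => ( z * y ) <= 7
stmt 4: x := x - x  -- replace 0 occurrence(s) of x with (x - x)
  => ( z * y ) <= 7
stmt 3: x := z * x  -- replace 0 occurrence(s) of x with (z * x)
  => ( z * y ) <= 7
stmt 2: z := 3 + x  -- replace 1 occurrence(s) of z with (3 + x)
  => ( ( 3 + x ) * y ) <= 7
stmt 1: y := z - 1  -- replace 1 occurrence(s) of y with (z - 1)
  => ( ( 3 + x ) * ( z - 1 ) ) <= 7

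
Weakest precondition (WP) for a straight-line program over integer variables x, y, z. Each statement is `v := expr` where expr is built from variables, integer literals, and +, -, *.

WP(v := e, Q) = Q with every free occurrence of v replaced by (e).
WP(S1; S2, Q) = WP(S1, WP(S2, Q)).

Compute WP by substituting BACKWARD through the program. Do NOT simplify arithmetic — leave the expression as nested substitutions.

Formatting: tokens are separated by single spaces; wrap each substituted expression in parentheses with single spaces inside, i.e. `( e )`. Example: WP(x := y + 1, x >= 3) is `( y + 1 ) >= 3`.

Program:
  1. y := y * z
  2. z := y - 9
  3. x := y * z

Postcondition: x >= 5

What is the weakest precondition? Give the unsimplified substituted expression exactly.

Answer: ( ( y * z ) * ( ( y * z ) - 9 ) ) >= 5

Derivation:
post: x >= 5
stmt 3: x := y * z  -- replace 1 occurrence(s) of x with (y * z)
  => ( y * z ) >= 5
stmt 2: z := y - 9  -- replace 1 occurrence(s) of z with (y - 9)
  => ( y * ( y - 9 ) ) >= 5
stmt 1: y := y * z  -- replace 2 occurrence(s) of y with (y * z)
  => ( ( y * z ) * ( ( y * z ) - 9 ) ) >= 5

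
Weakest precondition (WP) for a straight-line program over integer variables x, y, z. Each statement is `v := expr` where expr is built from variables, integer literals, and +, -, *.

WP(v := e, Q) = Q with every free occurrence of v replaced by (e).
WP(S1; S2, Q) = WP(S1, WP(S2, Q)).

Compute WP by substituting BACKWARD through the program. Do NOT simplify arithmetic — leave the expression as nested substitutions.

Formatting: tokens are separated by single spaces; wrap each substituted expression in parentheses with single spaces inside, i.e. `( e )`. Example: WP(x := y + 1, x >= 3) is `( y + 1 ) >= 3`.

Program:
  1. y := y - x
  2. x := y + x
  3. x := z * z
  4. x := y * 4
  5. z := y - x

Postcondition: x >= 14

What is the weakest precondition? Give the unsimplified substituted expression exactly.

post: x >= 14
stmt 5: z := y - x  -- replace 0 occurrence(s) of z with (y - x)
  => x >= 14
stmt 4: x := y * 4  -- replace 1 occurrence(s) of x with (y * 4)
  => ( y * 4 ) >= 14
stmt 3: x := z * z  -- replace 0 occurrence(s) of x with (z * z)
  => ( y * 4 ) >= 14
stmt 2: x := y + x  -- replace 0 occurrence(s) of x with (y + x)
  => ( y * 4 ) >= 14
stmt 1: y := y - x  -- replace 1 occurrence(s) of y with (y - x)
  => ( ( y - x ) * 4 ) >= 14

Answer: ( ( y - x ) * 4 ) >= 14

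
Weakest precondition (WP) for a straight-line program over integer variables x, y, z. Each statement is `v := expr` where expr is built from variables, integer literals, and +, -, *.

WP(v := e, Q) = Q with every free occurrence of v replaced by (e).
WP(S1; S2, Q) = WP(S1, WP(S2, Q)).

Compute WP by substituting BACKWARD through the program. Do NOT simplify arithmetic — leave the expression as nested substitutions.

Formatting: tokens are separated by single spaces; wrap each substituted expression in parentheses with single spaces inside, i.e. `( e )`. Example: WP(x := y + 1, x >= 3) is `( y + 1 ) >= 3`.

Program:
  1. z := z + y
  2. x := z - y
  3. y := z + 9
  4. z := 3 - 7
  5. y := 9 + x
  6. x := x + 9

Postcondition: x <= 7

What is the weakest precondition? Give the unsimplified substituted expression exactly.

post: x <= 7
stmt 6: x := x + 9  -- replace 1 occurrence(s) of x with (x + 9)
  => ( x + 9 ) <= 7
stmt 5: y := 9 + x  -- replace 0 occurrence(s) of y with (9 + x)
  => ( x + 9 ) <= 7
stmt 4: z := 3 - 7  -- replace 0 occurrence(s) of z with (3 - 7)
  => ( x + 9 ) <= 7
stmt 3: y := z + 9  -- replace 0 occurrence(s) of y with (z + 9)
  => ( x + 9 ) <= 7
stmt 2: x := z - y  -- replace 1 occurrence(s) of x with (z - y)
  => ( ( z - y ) + 9 ) <= 7
stmt 1: z := z + y  -- replace 1 occurrence(s) of z with (z + y)
  => ( ( ( z + y ) - y ) + 9 ) <= 7

Answer: ( ( ( z + y ) - y ) + 9 ) <= 7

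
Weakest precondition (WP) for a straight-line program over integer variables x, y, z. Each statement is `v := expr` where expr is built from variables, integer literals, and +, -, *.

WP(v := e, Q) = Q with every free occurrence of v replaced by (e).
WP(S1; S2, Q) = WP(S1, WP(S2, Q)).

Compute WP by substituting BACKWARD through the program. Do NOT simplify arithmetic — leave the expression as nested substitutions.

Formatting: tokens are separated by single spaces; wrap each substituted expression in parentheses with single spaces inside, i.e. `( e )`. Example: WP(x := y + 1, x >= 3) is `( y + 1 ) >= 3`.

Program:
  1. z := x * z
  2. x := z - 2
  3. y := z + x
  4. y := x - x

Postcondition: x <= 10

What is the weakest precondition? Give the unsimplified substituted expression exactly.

Answer: ( ( x * z ) - 2 ) <= 10

Derivation:
post: x <= 10
stmt 4: y := x - x  -- replace 0 occurrence(s) of y with (x - x)
  => x <= 10
stmt 3: y := z + x  -- replace 0 occurrence(s) of y with (z + x)
  => x <= 10
stmt 2: x := z - 2  -- replace 1 occurrence(s) of x with (z - 2)
  => ( z - 2 ) <= 10
stmt 1: z := x * z  -- replace 1 occurrence(s) of z with (x * z)
  => ( ( x * z ) - 2 ) <= 10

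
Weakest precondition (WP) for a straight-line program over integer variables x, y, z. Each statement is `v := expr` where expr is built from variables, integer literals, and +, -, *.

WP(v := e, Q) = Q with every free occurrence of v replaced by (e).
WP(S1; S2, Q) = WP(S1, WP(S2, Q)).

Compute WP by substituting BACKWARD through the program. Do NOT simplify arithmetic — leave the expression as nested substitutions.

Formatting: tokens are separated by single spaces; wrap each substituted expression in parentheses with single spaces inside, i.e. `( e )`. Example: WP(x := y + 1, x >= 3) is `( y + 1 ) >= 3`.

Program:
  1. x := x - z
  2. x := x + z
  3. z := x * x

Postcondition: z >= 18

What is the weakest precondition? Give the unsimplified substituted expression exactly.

Answer: ( ( ( x - z ) + z ) * ( ( x - z ) + z ) ) >= 18

Derivation:
post: z >= 18
stmt 3: z := x * x  -- replace 1 occurrence(s) of z with (x * x)
  => ( x * x ) >= 18
stmt 2: x := x + z  -- replace 2 occurrence(s) of x with (x + z)
  => ( ( x + z ) * ( x + z ) ) >= 18
stmt 1: x := x - z  -- replace 2 occurrence(s) of x with (x - z)
  => ( ( ( x - z ) + z ) * ( ( x - z ) + z ) ) >= 18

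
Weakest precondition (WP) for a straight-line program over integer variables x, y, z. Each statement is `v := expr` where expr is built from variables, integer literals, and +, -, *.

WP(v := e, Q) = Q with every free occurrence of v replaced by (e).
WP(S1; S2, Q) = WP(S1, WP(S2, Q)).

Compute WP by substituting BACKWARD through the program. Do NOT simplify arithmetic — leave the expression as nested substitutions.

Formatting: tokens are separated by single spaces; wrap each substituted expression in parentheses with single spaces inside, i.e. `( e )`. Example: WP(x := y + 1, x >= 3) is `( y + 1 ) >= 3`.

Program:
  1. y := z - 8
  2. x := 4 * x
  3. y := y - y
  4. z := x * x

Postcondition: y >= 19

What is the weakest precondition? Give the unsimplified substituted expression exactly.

Answer: ( ( z - 8 ) - ( z - 8 ) ) >= 19

Derivation:
post: y >= 19
stmt 4: z := x * x  -- replace 0 occurrence(s) of z with (x * x)
  => y >= 19
stmt 3: y := y - y  -- replace 1 occurrence(s) of y with (y - y)
  => ( y - y ) >= 19
stmt 2: x := 4 * x  -- replace 0 occurrence(s) of x with (4 * x)
  => ( y - y ) >= 19
stmt 1: y := z - 8  -- replace 2 occurrence(s) of y with (z - 8)
  => ( ( z - 8 ) - ( z - 8 ) ) >= 19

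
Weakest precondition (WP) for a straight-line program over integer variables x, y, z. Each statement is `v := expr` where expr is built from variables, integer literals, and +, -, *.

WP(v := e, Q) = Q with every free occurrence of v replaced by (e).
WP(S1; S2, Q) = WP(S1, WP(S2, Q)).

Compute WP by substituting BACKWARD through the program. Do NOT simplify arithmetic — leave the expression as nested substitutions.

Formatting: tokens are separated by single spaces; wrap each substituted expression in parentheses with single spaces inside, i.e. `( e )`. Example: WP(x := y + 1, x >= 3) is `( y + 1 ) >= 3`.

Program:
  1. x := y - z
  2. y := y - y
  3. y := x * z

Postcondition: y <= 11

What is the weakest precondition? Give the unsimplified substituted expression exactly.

Answer: ( ( y - z ) * z ) <= 11

Derivation:
post: y <= 11
stmt 3: y := x * z  -- replace 1 occurrence(s) of y with (x * z)
  => ( x * z ) <= 11
stmt 2: y := y - y  -- replace 0 occurrence(s) of y with (y - y)
  => ( x * z ) <= 11
stmt 1: x := y - z  -- replace 1 occurrence(s) of x with (y - z)
  => ( ( y - z ) * z ) <= 11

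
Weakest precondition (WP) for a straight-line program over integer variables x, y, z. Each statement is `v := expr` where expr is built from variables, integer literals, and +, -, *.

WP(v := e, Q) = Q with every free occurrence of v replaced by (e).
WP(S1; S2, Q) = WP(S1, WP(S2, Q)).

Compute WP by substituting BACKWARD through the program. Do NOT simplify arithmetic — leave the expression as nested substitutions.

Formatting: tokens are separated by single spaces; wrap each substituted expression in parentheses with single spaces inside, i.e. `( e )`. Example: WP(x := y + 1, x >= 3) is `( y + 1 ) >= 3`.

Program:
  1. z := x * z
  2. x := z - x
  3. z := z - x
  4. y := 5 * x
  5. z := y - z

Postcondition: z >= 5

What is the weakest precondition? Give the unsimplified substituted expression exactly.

Answer: ( ( 5 * ( ( x * z ) - x ) ) - ( ( x * z ) - ( ( x * z ) - x ) ) ) >= 5

Derivation:
post: z >= 5
stmt 5: z := y - z  -- replace 1 occurrence(s) of z with (y - z)
  => ( y - z ) >= 5
stmt 4: y := 5 * x  -- replace 1 occurrence(s) of y with (5 * x)
  => ( ( 5 * x ) - z ) >= 5
stmt 3: z := z - x  -- replace 1 occurrence(s) of z with (z - x)
  => ( ( 5 * x ) - ( z - x ) ) >= 5
stmt 2: x := z - x  -- replace 2 occurrence(s) of x with (z - x)
  => ( ( 5 * ( z - x ) ) - ( z - ( z - x ) ) ) >= 5
stmt 1: z := x * z  -- replace 3 occurrence(s) of z with (x * z)
  => ( ( 5 * ( ( x * z ) - x ) ) - ( ( x * z ) - ( ( x * z ) - x ) ) ) >= 5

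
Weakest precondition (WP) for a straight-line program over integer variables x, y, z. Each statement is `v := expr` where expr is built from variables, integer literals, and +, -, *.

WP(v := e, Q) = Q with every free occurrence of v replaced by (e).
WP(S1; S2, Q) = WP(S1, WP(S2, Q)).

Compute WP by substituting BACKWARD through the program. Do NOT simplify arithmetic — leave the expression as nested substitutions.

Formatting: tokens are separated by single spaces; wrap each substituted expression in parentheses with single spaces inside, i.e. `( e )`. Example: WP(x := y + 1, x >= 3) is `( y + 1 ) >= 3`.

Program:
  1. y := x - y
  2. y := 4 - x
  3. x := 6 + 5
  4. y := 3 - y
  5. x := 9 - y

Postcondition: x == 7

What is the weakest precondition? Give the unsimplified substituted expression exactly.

Answer: ( 9 - ( 3 - ( 4 - x ) ) ) == 7

Derivation:
post: x == 7
stmt 5: x := 9 - y  -- replace 1 occurrence(s) of x with (9 - y)
  => ( 9 - y ) == 7
stmt 4: y := 3 - y  -- replace 1 occurrence(s) of y with (3 - y)
  => ( 9 - ( 3 - y ) ) == 7
stmt 3: x := 6 + 5  -- replace 0 occurrence(s) of x with (6 + 5)
  => ( 9 - ( 3 - y ) ) == 7
stmt 2: y := 4 - x  -- replace 1 occurrence(s) of y with (4 - x)
  => ( 9 - ( 3 - ( 4 - x ) ) ) == 7
stmt 1: y := x - y  -- replace 0 occurrence(s) of y with (x - y)
  => ( 9 - ( 3 - ( 4 - x ) ) ) == 7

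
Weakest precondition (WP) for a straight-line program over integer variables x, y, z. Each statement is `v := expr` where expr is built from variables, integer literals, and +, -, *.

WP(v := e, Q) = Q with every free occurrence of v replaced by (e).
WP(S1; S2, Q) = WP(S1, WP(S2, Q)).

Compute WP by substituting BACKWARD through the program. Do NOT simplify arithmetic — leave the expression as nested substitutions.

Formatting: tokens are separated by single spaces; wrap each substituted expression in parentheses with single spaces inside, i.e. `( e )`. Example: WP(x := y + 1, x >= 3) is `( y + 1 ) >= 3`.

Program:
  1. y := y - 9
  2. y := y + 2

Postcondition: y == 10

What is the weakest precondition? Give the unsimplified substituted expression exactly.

Answer: ( ( y - 9 ) + 2 ) == 10

Derivation:
post: y == 10
stmt 2: y := y + 2  -- replace 1 occurrence(s) of y with (y + 2)
  => ( y + 2 ) == 10
stmt 1: y := y - 9  -- replace 1 occurrence(s) of y with (y - 9)
  => ( ( y - 9 ) + 2 ) == 10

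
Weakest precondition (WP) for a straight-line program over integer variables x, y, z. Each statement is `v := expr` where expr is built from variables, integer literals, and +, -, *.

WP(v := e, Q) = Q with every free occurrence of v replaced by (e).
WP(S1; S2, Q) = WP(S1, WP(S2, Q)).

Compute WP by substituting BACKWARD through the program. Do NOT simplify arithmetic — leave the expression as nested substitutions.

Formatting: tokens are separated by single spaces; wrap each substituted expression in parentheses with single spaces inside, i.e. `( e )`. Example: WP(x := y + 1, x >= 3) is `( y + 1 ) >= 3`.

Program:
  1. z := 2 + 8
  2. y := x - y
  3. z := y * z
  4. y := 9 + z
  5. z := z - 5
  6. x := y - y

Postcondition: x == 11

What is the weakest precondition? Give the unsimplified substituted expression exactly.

Answer: ( ( 9 + ( ( x - y ) * ( 2 + 8 ) ) ) - ( 9 + ( ( x - y ) * ( 2 + 8 ) ) ) ) == 11

Derivation:
post: x == 11
stmt 6: x := y - y  -- replace 1 occurrence(s) of x with (y - y)
  => ( y - y ) == 11
stmt 5: z := z - 5  -- replace 0 occurrence(s) of z with (z - 5)
  => ( y - y ) == 11
stmt 4: y := 9 + z  -- replace 2 occurrence(s) of y with (9 + z)
  => ( ( 9 + z ) - ( 9 + z ) ) == 11
stmt 3: z := y * z  -- replace 2 occurrence(s) of z with (y * z)
  => ( ( 9 + ( y * z ) ) - ( 9 + ( y * z ) ) ) == 11
stmt 2: y := x - y  -- replace 2 occurrence(s) of y with (x - y)
  => ( ( 9 + ( ( x - y ) * z ) ) - ( 9 + ( ( x - y ) * z ) ) ) == 11
stmt 1: z := 2 + 8  -- replace 2 occurrence(s) of z with (2 + 8)
  => ( ( 9 + ( ( x - y ) * ( 2 + 8 ) ) ) - ( 9 + ( ( x - y ) * ( 2 + 8 ) ) ) ) == 11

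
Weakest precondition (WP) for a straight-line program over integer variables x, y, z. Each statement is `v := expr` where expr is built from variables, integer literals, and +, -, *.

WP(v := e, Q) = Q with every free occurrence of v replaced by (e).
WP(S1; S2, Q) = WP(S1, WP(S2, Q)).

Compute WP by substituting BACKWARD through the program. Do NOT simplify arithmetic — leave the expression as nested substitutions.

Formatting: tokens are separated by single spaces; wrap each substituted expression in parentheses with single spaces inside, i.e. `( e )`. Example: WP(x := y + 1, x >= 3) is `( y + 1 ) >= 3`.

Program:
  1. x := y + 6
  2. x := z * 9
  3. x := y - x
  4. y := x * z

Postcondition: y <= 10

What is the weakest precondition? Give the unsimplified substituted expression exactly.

Answer: ( ( y - ( z * 9 ) ) * z ) <= 10

Derivation:
post: y <= 10
stmt 4: y := x * z  -- replace 1 occurrence(s) of y with (x * z)
  => ( x * z ) <= 10
stmt 3: x := y - x  -- replace 1 occurrence(s) of x with (y - x)
  => ( ( y - x ) * z ) <= 10
stmt 2: x := z * 9  -- replace 1 occurrence(s) of x with (z * 9)
  => ( ( y - ( z * 9 ) ) * z ) <= 10
stmt 1: x := y + 6  -- replace 0 occurrence(s) of x with (y + 6)
  => ( ( y - ( z * 9 ) ) * z ) <= 10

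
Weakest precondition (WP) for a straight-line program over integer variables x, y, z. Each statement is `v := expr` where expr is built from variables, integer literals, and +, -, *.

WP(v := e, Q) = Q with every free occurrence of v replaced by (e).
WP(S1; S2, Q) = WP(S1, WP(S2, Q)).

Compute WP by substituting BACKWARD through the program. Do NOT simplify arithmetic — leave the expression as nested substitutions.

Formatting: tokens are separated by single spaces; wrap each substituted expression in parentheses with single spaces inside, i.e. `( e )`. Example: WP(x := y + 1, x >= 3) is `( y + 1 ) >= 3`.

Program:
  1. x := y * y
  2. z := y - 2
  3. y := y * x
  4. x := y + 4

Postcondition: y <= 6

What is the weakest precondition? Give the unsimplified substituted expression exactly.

Answer: ( y * ( y * y ) ) <= 6

Derivation:
post: y <= 6
stmt 4: x := y + 4  -- replace 0 occurrence(s) of x with (y + 4)
  => y <= 6
stmt 3: y := y * x  -- replace 1 occurrence(s) of y with (y * x)
  => ( y * x ) <= 6
stmt 2: z := y - 2  -- replace 0 occurrence(s) of z with (y - 2)
  => ( y * x ) <= 6
stmt 1: x := y * y  -- replace 1 occurrence(s) of x with (y * y)
  => ( y * ( y * y ) ) <= 6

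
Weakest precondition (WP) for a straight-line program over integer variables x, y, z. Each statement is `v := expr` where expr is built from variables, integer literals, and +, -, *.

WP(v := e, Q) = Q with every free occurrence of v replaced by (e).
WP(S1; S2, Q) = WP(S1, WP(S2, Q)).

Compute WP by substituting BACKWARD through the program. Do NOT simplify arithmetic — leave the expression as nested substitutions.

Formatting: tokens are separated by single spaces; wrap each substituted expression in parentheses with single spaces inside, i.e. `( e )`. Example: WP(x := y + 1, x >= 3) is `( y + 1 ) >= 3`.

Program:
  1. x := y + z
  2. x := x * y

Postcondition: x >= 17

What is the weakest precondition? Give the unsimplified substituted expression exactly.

post: x >= 17
stmt 2: x := x * y  -- replace 1 occurrence(s) of x with (x * y)
  => ( x * y ) >= 17
stmt 1: x := y + z  -- replace 1 occurrence(s) of x with (y + z)
  => ( ( y + z ) * y ) >= 17

Answer: ( ( y + z ) * y ) >= 17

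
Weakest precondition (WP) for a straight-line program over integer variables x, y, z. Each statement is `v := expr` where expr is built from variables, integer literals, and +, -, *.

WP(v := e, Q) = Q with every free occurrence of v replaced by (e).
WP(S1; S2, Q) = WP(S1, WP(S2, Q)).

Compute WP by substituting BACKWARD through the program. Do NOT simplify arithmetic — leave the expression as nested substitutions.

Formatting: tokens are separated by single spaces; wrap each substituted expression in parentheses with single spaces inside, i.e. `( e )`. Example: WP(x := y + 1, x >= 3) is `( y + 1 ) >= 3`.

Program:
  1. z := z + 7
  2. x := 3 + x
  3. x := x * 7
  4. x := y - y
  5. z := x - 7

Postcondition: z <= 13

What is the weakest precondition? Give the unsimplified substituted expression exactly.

post: z <= 13
stmt 5: z := x - 7  -- replace 1 occurrence(s) of z with (x - 7)
  => ( x - 7 ) <= 13
stmt 4: x := y - y  -- replace 1 occurrence(s) of x with (y - y)
  => ( ( y - y ) - 7 ) <= 13
stmt 3: x := x * 7  -- replace 0 occurrence(s) of x with (x * 7)
  => ( ( y - y ) - 7 ) <= 13
stmt 2: x := 3 + x  -- replace 0 occurrence(s) of x with (3 + x)
  => ( ( y - y ) - 7 ) <= 13
stmt 1: z := z + 7  -- replace 0 occurrence(s) of z with (z + 7)
  => ( ( y - y ) - 7 ) <= 13

Answer: ( ( y - y ) - 7 ) <= 13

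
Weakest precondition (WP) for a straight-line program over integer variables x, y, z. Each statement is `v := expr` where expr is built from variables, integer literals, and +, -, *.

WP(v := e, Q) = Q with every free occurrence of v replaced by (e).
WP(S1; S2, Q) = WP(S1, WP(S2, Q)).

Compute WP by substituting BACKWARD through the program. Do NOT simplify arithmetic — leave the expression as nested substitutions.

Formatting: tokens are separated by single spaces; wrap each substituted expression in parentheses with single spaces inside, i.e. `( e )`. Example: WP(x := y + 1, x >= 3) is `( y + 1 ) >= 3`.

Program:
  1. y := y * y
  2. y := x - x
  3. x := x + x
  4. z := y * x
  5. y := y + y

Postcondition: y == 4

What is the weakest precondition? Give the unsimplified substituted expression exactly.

Answer: ( ( x - x ) + ( x - x ) ) == 4

Derivation:
post: y == 4
stmt 5: y := y + y  -- replace 1 occurrence(s) of y with (y + y)
  => ( y + y ) == 4
stmt 4: z := y * x  -- replace 0 occurrence(s) of z with (y * x)
  => ( y + y ) == 4
stmt 3: x := x + x  -- replace 0 occurrence(s) of x with (x + x)
  => ( y + y ) == 4
stmt 2: y := x - x  -- replace 2 occurrence(s) of y with (x - x)
  => ( ( x - x ) + ( x - x ) ) == 4
stmt 1: y := y * y  -- replace 0 occurrence(s) of y with (y * y)
  => ( ( x - x ) + ( x - x ) ) == 4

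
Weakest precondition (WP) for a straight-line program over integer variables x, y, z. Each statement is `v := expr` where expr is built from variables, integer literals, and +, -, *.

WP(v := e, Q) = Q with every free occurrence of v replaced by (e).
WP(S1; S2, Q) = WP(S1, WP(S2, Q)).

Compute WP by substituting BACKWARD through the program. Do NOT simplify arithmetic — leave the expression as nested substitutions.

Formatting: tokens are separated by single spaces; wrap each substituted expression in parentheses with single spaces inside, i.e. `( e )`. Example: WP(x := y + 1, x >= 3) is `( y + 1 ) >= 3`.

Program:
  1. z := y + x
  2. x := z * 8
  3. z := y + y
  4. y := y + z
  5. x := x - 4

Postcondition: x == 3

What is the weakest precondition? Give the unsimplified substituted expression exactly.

Answer: ( ( ( y + x ) * 8 ) - 4 ) == 3

Derivation:
post: x == 3
stmt 5: x := x - 4  -- replace 1 occurrence(s) of x with (x - 4)
  => ( x - 4 ) == 3
stmt 4: y := y + z  -- replace 0 occurrence(s) of y with (y + z)
  => ( x - 4 ) == 3
stmt 3: z := y + y  -- replace 0 occurrence(s) of z with (y + y)
  => ( x - 4 ) == 3
stmt 2: x := z * 8  -- replace 1 occurrence(s) of x with (z * 8)
  => ( ( z * 8 ) - 4 ) == 3
stmt 1: z := y + x  -- replace 1 occurrence(s) of z with (y + x)
  => ( ( ( y + x ) * 8 ) - 4 ) == 3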